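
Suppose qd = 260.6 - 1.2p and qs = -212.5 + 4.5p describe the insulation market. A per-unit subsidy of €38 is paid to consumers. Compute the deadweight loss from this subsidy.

Deadweight loss = €684

Pre-subsidy: 260.6 - 1.2p = -212.5 + 4.5p gives p* = 83, q* = 161.
With the rebate, buyers effectively pay pb = ps − 38, where ps is the price sellers receive.
Demand in terms of ps becomes qd = 260.6 − 1.2(ps − 38) = 306.2 - 1.2ps. Setting this equal to supply: 306.2 - 1.2ps = -212.5 + 4.5ps, so ps = 91.
Buyers pay pb = 91 − 38 = 53; q' = -212.5 + 4.5·91 = 197.
The subsidy expands output by 197 − 161 = 36 past the efficient level; on those units the gap between marginal cost and willingness to pay runs from 0 up to 38.
DWL = ½ × 38 × 36 = 684.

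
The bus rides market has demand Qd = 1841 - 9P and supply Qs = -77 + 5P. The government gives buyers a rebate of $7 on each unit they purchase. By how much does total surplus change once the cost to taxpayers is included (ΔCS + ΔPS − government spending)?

Net change in total surplus = -$78.75

Pre-subsidy: 1841 - 9P = -77 + 5P gives P* = 137, Q* = 608.
With the rebate, buyers effectively pay Pb = Ps − 7, where Ps is the price sellers receive.
Demand in terms of Ps becomes Qd = 1841 − 9(Ps − 7) = 1904 - 9Ps. Setting this equal to supply: 1904 - 9Ps = -77 + 5Ps, so Ps = 141.5.
Buyers pay Pb = 141.5 − 7 = 134.5; Q' = -77 + 5·141.5 = 630.5.
ΔCS = ½(608 + 630.5)(137 − 134.5) = 1548.125; ΔPS = ½(608 + 630.5)(141.5 − 137) = 2786.625.
Government spending = 7 × 630.5 = 4413.5.
Net change = 1548.125 + 2786.625 − 4413.5 = -78.75. The loss equals the DWL triangle ½·7·22.5.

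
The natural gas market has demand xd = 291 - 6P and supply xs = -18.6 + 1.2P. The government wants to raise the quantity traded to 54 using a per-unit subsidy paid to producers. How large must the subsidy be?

Required subsidy s = 21 per unit

At x = 54, invert demand for the buyer price: Pb = (291 − 54)/6 = 39.5; invert supply for the seller price: Ps = (54 − (-18.6))/1.2 = 60.5.
The subsidy must fill the gap: s = Ps − Pb = 60.5 − 39.5 = 21.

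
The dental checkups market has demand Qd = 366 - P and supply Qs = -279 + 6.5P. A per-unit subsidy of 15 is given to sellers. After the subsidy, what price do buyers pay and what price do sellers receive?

Buyers pay 73; sellers receive 88

Pre-subsidy: 366 - P = -279 + 6.5P gives P* = 86, Q* = 280.
With the subsidy, sellers receive Ps = Pb + 15 for each unit, where Pb is the price buyers pay.
Supply in terms of Pb becomes Qs = -279 + 6.5(Pb + 15) = -181.5 + 6.5Pb. Setting this equal to demand: 366 - Pb = -181.5 + 6.5Pb, so Pb = 73.
Sellers receive Ps = 73 + 15 = 88; Q' = 366 − 1·73 = 293.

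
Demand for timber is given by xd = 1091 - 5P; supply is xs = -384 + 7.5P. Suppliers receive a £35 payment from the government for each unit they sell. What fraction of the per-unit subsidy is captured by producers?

Producer share = 0.4

Pre-subsidy: 1091 - 5P = -384 + 7.5P gives P* = 118, x* = 501.
With the subsidy, sellers receive Ps = Pb + 35 for each unit, where Pb is the price buyers pay.
Supply in terms of Pb becomes xs = -384 + 7.5(Pb + 35) = -121.5 + 7.5Pb. Setting this equal to demand: 1091 - 5Pb = -121.5 + 7.5Pb, so Pb = 97.
Sellers receive Ps = 97 + 35 = 132; x' = 1091 − 5·97 = 606.
Buyers' price falls by P* − Pb = 118 − 97 = 21; sellers' price rises by Ps − P* = 132 − 118 = 14.
So producers capture 14/35 = 0.4 of each unit of subsidy.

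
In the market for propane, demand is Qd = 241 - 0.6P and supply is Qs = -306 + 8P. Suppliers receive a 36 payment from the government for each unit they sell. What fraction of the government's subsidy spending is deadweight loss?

DWL / government spending = 216/4793

Pre-subsidy: 241 - 0.6P = -306 + 8P gives P* = 2735/43, Q* = 8722/43.
With the subsidy, sellers receive Ps = Pb + 36 for each unit, where Pb is the price buyers pay.
Supply in terms of Pb becomes Qs = -306 + 8(Pb + 36) = -18 + 8Pb. Setting this equal to demand: 241 - 0.6Pb = -18 + 8Pb, so Pb = 1295/43.
Sellers receive Ps = 1295/43 + 36 = 2843/43; Q' = 241 − 0.6·(1295/43) = 9586/43.
ΔCS = ½(8722/43 + 9586/43)(2735/43 − 1295/43) = 13181760/1849; ΔPS = ½(8722/43 + 9586/43)(2843/43 − 2735/43) = 988632/1849.
Government spending = 36 × 9586/43 = 345096/43.
DWL = ½ × 36 × (9586/43 − 8722/43) = 15552/43; fraction = (15552/43) / (345096/43) = 216/4793.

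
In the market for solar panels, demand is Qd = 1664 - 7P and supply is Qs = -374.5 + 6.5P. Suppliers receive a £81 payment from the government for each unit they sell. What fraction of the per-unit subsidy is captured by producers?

Producer share = 14/27

Pre-subsidy: 1664 - 7P = -374.5 + 6.5P gives P* = 151, Q* = 607.
With the subsidy, sellers receive Ps = Pb + 81 for each unit, where Pb is the price buyers pay.
Supply in terms of Pb becomes Qs = -374.5 + 6.5(Pb + 81) = 152 + 6.5Pb. Setting this equal to demand: 1664 - 7Pb = 152 + 6.5Pb, so Pb = 112.
Sellers receive Ps = 112 + 81 = 193; Q' = 1664 − 7·112 = 880.
Buyers' price falls by P* − Pb = 151 − 112 = 39; sellers' price rises by Ps − P* = 193 − 151 = 42.
So producers capture 42/81 = 14/27 of each unit of subsidy.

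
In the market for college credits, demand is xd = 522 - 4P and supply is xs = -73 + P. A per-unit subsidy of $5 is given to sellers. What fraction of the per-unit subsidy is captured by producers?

Pre-subsidy: 522 - 4P = -73 + P gives P* = 119, x* = 46.
With the subsidy, sellers receive Ps = Pb + 5 for each unit, where Pb is the price buyers pay.
Supply in terms of Pb becomes xs = -73 + 1(Pb + 5) = -68 + Pb. Setting this equal to demand: 522 - 4Pb = -68 + Pb, so Pb = 118.
Sellers receive Ps = 118 + 5 = 123; x' = 522 − 4·118 = 50.
Buyers' price falls by P* − Pb = 119 − 118 = 1; sellers' price rises by Ps − P* = 123 − 119 = 4.
So producers capture 4/5 = 0.8 of each unit of subsidy.

Producer share = 0.8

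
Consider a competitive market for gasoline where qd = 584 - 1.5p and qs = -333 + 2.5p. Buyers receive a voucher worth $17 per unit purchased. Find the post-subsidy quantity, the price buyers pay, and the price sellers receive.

q' = 256.0625; buyers pay $218.625; sellers receive $235.625

Pre-subsidy: 584 - 1.5p = -333 + 2.5p gives p* = 229.25, q* = 240.125.
With the rebate, buyers effectively pay pb = ps − 17, where ps is the price sellers receive.
Demand in terms of ps becomes qd = 584 − 1.5(ps − 17) = 609.5 - 1.5ps. Setting this equal to supply: 609.5 - 1.5ps = -333 + 2.5ps, so ps = 235.625.
Buyers pay pb = 235.625 − 17 = 218.625; q' = -333 + 2.5·235.625 = 256.0625.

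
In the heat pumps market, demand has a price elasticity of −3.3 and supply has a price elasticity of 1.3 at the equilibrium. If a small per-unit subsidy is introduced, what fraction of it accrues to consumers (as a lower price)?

For a small subsidy around the equilibrium, the benefit split depends on the relative slopes, which at a point are proportional to the elasticities.
Buyer share = εs/(εs + |εd|) = 1.3/(1.3 + 3.3) = 13/46; seller share = |εd|/(εs + |εd|) = 33/46.

Consumer share = 13/46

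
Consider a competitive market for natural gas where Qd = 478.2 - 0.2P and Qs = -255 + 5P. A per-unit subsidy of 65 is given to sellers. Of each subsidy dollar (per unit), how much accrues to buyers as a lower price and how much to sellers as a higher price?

Buyers gain 62.5 per unit; sellers gain 2.5 per unit

Pre-subsidy: 478.2 - 0.2P = -255 + 5P gives P* = 141, Q* = 450.
With the subsidy, sellers receive Ps = Pb + 65 for each unit, where Pb is the price buyers pay.
Supply in terms of Pb becomes Qs = -255 + 5(Pb + 65) = 70 + 5Pb. Setting this equal to demand: 478.2 - 0.2Pb = 70 + 5Pb, so Pb = 78.5.
Sellers receive Ps = 78.5 + 65 = 143.5; Q' = 478.2 − 0.2·78.5 = 462.5.
Buyers' price falls by P* − Pb = 141 − 78.5 = 62.5; sellers' price rises by Ps − P* = 143.5 − 141 = 2.5.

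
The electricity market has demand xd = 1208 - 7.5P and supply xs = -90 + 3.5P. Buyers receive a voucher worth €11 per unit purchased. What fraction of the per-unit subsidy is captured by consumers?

Pre-subsidy: 1208 - 7.5P = -90 + 3.5P gives P* = 118, x* = 323.
With the rebate, buyers effectively pay Pb = Ps − 11, where Ps is the price sellers receive.
Demand in terms of Ps becomes xd = 1208 − 7.5(Ps − 11) = 1290.5 - 7.5Ps. Setting this equal to supply: 1290.5 - 7.5Ps = -90 + 3.5Ps, so Ps = 125.5.
Buyers pay Pb = 125.5 − 11 = 114.5; x' = -90 + 3.5·125.5 = 349.25.
Buyers' price falls by P* − Pb = 118 − 114.5 = 3.5; sellers' price rises by Ps − P* = 125.5 − 118 = 7.5.
So consumers capture 3.5/11 = 7/22 of each unit of subsidy.

Consumer share = 7/22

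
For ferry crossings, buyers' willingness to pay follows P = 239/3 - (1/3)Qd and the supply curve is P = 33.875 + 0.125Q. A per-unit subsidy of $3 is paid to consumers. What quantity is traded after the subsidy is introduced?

Pre-subsidy: 239/3 - (1/3)Q = 33.875 + 0.125Q gives Q* = 1099/11 and P* = 510/11.
With the rebate, buyers effectively pay Pb = Ps − 3, where Ps is the price sellers receive.
On the curves, Pb = 239/3 - (1/3)Q and Ps = 33.875 + 0.125Q; the wedge Ps − Pb = 3 gives 33.875 + 0.125Q − (239/3 - (1/3)Q) = 3, so Q' = 1171/11.
Then Pb = 239/3 − (1/3)·(1171/11) = 486/11 and Ps = 33.875 + 0.125·(1171/11) = 519/11.

Q' = 1171/11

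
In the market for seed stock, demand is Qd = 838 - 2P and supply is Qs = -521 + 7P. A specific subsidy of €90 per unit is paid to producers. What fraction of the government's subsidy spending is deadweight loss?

DWL / government spending = 35/338

Pre-subsidy: 838 - 2P = -521 + 7P gives P* = 151, Q* = 536.
With the subsidy, sellers receive Ps = Pb + 90 for each unit, where Pb is the price buyers pay.
Supply in terms of Pb becomes Qs = -521 + 7(Pb + 90) = 109 + 7Pb. Setting this equal to demand: 838 - 2Pb = 109 + 7Pb, so Pb = 81.
Sellers receive Ps = 81 + 90 = 171; Q' = 838 − 2·81 = 676.
ΔCS = ½(536 + 676)(151 − 81) = 42420; ΔPS = ½(536 + 676)(171 − 151) = 12120.
Government spending = 90 × 676 = 60840.
DWL = ½ × 90 × (676 − 536) = 6300; fraction = 6300 / 60840 = 35/338.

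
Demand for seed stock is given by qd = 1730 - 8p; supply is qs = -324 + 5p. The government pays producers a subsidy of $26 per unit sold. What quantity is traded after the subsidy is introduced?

q' = 546

Pre-subsidy: 1730 - 8p = -324 + 5p gives p* = 158, q* = 466.
With the subsidy, sellers receive ps = pb + 26 for each unit, where pb is the price buyers pay.
Supply in terms of pb becomes qs = -324 + 5(pb + 26) = -194 + 5pb. Setting this equal to demand: 1730 - 8pb = -194 + 5pb, so pb = 148.
Sellers receive ps = 148 + 26 = 174; q' = 1730 − 8·148 = 546.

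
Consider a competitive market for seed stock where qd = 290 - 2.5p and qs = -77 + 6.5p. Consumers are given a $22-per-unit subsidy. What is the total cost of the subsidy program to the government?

Pre-subsidy: 290 - 2.5p = -77 + 6.5p gives p* = 367/9, q* = 3385/18.
With the rebate, buyers effectively pay pb = ps − 22, where ps is the price sellers receive.
Demand in terms of ps becomes qd = 290 − 2.5(ps − 22) = 345 - 2.5ps. Setting this equal to supply: 345 - 2.5ps = -77 + 6.5ps, so ps = 422/9.
Buyers pay pb = 422/9 − 22 = 224/9; q' = -77 + 6.5·(422/9) = 2050/9.
Government outlay = subsidy × quantity = 22 × 2050/9 = 45100/9.

Government cost = 45100/9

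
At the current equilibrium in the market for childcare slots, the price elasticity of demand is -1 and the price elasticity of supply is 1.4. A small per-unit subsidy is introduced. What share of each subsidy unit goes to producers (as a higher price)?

For a small subsidy around the equilibrium, the benefit split depends on the relative slopes, which at a point are proportional to the elasticities.
Buyer share = εs/(εs + |εd|) = 1.4/(1.4 + 1) = 7/12; seller share = |εd|/(εs + |εd|) = 5/12.
So producers capture 5/12 of the subsidy.

Producer share = 5/12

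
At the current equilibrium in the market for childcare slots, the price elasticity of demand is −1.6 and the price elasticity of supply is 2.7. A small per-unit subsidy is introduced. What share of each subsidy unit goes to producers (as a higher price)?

Producer share = 16/43

For a small subsidy around the equilibrium, the benefit split depends on the relative slopes, which at a point are proportional to the elasticities.
Buyer share = εs/(εs + |εd|) = 2.7/(2.7 + 1.6) = 27/43; seller share = |εd|/(εs + |εd|) = 16/43.
So producers capture 16/43 of the subsidy.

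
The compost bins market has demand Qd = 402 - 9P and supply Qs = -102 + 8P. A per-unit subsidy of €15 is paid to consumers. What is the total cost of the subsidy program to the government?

Pre-subsidy: 402 - 9P = -102 + 8P gives P* = 504/17, Q* = 2298/17.
With the rebate, buyers effectively pay Pb = Ps − 15, where Ps is the price sellers receive.
Demand in terms of Ps becomes Qd = 402 − 9(Ps − 15) = 537 - 9Ps. Setting this equal to supply: 537 - 9Ps = -102 + 8Ps, so Ps = 639/17.
Buyers pay Pb = 639/17 − 15 = 384/17; Q' = -102 + 8·(639/17) = 3378/17.
Government outlay = subsidy × quantity = 15 × 3378/17 = 50670/17.

Government cost = 50670/17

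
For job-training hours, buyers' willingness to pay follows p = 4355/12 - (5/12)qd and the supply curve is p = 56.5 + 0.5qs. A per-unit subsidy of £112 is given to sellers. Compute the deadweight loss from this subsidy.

Deadweight loss = 75264/11

Pre-subsidy: 4355/12 - (5/12)q = 56.5 + 0.5q gives q* = 3677/11 and p* = 2460/11.
With the subsidy, sellers receive ps = pb + 112 for each unit, where pb is the price buyers pay.
On the curves, pb = 4355/12 - (5/12)q and ps = 56.5 + 0.5q; the wedge ps − pb = 112 gives 56.5 + 0.5q − (4355/12 - (5/12)q) = 112, so q' = 5021/11.
Then pb = 4355/12 − (5/12)·(5021/11) = 1900/11 and ps = 56.5 + 0.5·(5021/11) = 3132/11.
The subsidy expands output by 5021/11 − 3677/11 = 1344/11 past the efficient level; on those units the gap between marginal cost and willingness to pay runs from 0 up to 112.
DWL = ½ × 112 × 1344/11 = 75264/11.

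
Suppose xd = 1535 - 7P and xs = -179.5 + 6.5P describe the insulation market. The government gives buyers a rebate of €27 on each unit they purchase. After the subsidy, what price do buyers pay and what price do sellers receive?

Pre-subsidy: 1535 - 7P = -179.5 + 6.5P gives P* = 127, x* = 646.
With the rebate, buyers effectively pay Pb = Ps − 27, where Ps is the price sellers receive.
Demand in terms of Ps becomes xd = 1535 − 7(Ps − 27) = 1724 - 7Ps. Setting this equal to supply: 1724 - 7Ps = -179.5 + 6.5Ps, so Ps = 141.
Buyers pay Pb = 141 − 27 = 114; x' = -179.5 + 6.5·141 = 737.

Buyers pay €114; sellers receive €141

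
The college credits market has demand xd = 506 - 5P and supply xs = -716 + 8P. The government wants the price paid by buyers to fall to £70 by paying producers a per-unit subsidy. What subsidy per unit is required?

At a buyer price of 70, quantity demanded is 506 − 5·70 = 156.
Sellers supply 156 only when they receive Ps with -716 + 8·Ps = 156, i.e. Ps = 109.
s = Ps − Pb = 109 − 70 = 39.

Required subsidy s = £39 per unit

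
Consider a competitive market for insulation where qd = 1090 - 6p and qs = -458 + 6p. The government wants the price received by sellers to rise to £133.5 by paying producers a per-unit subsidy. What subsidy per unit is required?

Required subsidy s = £9 per unit

At a seller price of 133.5, quantity supplied is -458 + 6·133.5 = 343.
Buyers absorb 343 only when they pay pb with 1090 − 6·pb = 343, i.e. pb = 124.5.
s = ps − pb = 133.5 − 124.5 = 9.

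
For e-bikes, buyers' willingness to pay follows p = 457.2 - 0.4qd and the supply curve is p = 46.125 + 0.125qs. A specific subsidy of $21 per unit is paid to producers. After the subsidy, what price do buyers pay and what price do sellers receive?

Pre-subsidy: 457.2 - 0.4q = 46.125 + 0.125q gives q* = 783 and p* = 144.
With the subsidy, sellers receive ps = pb + 21 for each unit, where pb is the price buyers pay.
On the curves, pb = 457.2 - 0.4q and ps = 46.125 + 0.125q; the wedge ps − pb = 21 gives 46.125 + 0.125q − (457.2 - 0.4q) = 21, so q' = 823.
Then pb = 457.2 − 0.4·823 = 128 and ps = 46.125 + 0.125·823 = 149.

Buyers pay $128; sellers receive $149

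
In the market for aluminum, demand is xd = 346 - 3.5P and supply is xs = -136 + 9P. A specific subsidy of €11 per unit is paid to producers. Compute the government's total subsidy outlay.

Government cost = €2626.36

Pre-subsidy: 346 - 3.5P = -136 + 9P gives P* = 38.56, x* = 211.04.
With the subsidy, sellers receive Ps = Pb + 11 for each unit, where Pb is the price buyers pay.
Supply in terms of Pb becomes xs = -136 + 9(Pb + 11) = -37 + 9Pb. Setting this equal to demand: 346 - 3.5Pb = -37 + 9Pb, so Pb = 30.64.
Sellers receive Ps = 30.64 + 11 = 41.64; x' = 346 − 3.5·30.64 = 238.76.
Government outlay = subsidy × quantity = 11 × 238.76 = 2626.36.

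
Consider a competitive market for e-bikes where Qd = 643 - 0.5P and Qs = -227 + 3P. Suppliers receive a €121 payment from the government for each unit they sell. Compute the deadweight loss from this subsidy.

Pre-subsidy: 643 - 0.5P = -227 + 3P gives P* = 1740/7, Q* = 3631/7.
With the subsidy, sellers receive Ps = Pb + 121 for each unit, where Pb is the price buyers pay.
Supply in terms of Pb becomes Qs = -227 + 3(Pb + 121) = 136 + 3Pb. Setting this equal to demand: 643 - 0.5Pb = 136 + 3Pb, so Pb = 1014/7.
Sellers receive Ps = 1014/7 + 121 = 1861/7; Q' = 643 − 0.5·(1014/7) = 3994/7.
The subsidy expands output by 3994/7 − 3631/7 = 363/7 past the efficient level; on those units the gap between marginal cost and willingness to pay runs from 0 up to 121.
DWL = ½ × 121 × 363/7 = 43923/14.

Deadweight loss = 43923/14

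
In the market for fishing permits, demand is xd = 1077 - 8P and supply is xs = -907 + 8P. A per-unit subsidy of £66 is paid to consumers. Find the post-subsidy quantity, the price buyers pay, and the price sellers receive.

Pre-subsidy: 1077 - 8P = -907 + 8P gives P* = 124, x* = 85.
With the rebate, buyers effectively pay Pb = Ps − 66, where Ps is the price sellers receive.
Demand in terms of Ps becomes xd = 1077 − 8(Ps − 66) = 1605 - 8Ps. Setting this equal to supply: 1605 - 8Ps = -907 + 8Ps, so Ps = 157.
Buyers pay Pb = 157 − 66 = 91; x' = -907 + 8·157 = 349.

x' = 349; buyers pay £91; sellers receive £157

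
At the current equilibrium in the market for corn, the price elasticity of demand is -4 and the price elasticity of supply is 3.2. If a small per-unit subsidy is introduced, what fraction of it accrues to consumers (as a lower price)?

For a small subsidy around the equilibrium, the benefit split depends on the relative slopes, which at a point are proportional to the elasticities.
Buyer share = εs/(εs + |εd|) = 3.2/(3.2 + 4) = 4/9; seller share = |εd|/(εs + |εd|) = 5/9.

Consumer share = 4/9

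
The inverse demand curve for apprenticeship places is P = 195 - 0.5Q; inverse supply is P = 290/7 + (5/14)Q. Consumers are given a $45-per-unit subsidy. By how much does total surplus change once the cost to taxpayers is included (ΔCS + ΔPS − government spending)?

Pre-subsidy: 195 - 0.5Q = 290/7 + (5/14)Q gives Q* = 1075/6 and P* = 1265/12.
With the rebate, buyers effectively pay Pb = Ps − 45, where Ps is the price sellers receive.
On the curves, Pb = 195 - 0.5Q and Ps = 290/7 + (5/14)Q; the wedge Ps − Pb = 45 gives 290/7 + (5/14)Q − (195 - 0.5Q) = 45, so Q' = 695/3.
Then Pb = 195 − 0.5·(695/3) = 475/6 and Ps = 290/7 + (5/14)·(695/3) = 745/6.
ΔCS = ½(1075/6 + 695/3)(1265/12 − 475/6) = 5392.1875; ΔPS = ½(1075/6 + 695/3)(745/6 − 1265/12) = 3851.5625.
Government spending = 45 × 695/3 = 10425.
Net change = 5392.1875 + 3851.5625 − 10425 = -1181.25. The loss equals the DWL triangle ½·45·52.5.

Net change in total surplus = -$1181.25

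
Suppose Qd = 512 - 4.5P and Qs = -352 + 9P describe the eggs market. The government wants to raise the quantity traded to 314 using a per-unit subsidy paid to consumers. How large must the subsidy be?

Required subsidy s = 30 per unit

At Q = 314, invert demand for the buyer price: Pb = (512 − 314)/4.5 = 44; invert supply for the seller price: Ps = (314 − (-352))/9 = 74.
The subsidy must fill the gap: s = Ps − Pb = 74 − 44 = 30.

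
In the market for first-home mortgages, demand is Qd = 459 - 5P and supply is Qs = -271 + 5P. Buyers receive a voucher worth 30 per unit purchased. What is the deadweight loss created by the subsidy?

Pre-subsidy: 459 - 5P = -271 + 5P gives P* = 73, Q* = 94.
With the rebate, buyers effectively pay Pb = Ps − 30, where Ps is the price sellers receive.
Demand in terms of Ps becomes Qd = 459 − 5(Ps − 30) = 609 - 5Ps. Setting this equal to supply: 609 - 5Ps = -271 + 5Ps, so Ps = 88.
Buyers pay Pb = 88 − 30 = 58; Q' = -271 + 5·88 = 169.
The subsidy expands output by 169 − 94 = 75 past the efficient level; on those units the gap between marginal cost and willingness to pay runs from 0 up to 30.
DWL = ½ × 30 × 75 = 1125.

Deadweight loss = 1125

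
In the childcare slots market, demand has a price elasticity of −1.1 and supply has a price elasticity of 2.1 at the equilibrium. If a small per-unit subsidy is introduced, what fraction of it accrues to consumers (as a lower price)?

Consumer share = 0.65625

For a small subsidy around the equilibrium, the benefit split depends on the relative slopes, which at a point are proportional to the elasticities.
Buyer share = εs/(εs + |εd|) = 2.1/(2.1 + 1.1) = 0.65625; seller share = |εd|/(εs + |εd|) = 0.34375.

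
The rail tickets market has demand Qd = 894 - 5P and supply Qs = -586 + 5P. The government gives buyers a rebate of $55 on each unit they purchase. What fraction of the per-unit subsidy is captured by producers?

Producer share = 0.5

Pre-subsidy: 894 - 5P = -586 + 5P gives P* = 148, Q* = 154.
With the rebate, buyers effectively pay Pb = Ps − 55, where Ps is the price sellers receive.
Demand in terms of Ps becomes Qd = 894 − 5(Ps − 55) = 1169 - 5Ps. Setting this equal to supply: 1169 - 5Ps = -586 + 5Ps, so Ps = 175.5.
Buyers pay Pb = 175.5 − 55 = 120.5; Q' = -586 + 5·175.5 = 291.5.
Buyers' price falls by P* − Pb = 148 − 120.5 = 27.5; sellers' price rises by Ps − P* = 175.5 − 148 = 27.5.
So producers capture 27.5/55 = 0.5 of each unit of subsidy.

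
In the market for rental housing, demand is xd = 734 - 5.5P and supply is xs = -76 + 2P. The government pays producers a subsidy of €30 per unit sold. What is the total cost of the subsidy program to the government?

Government cost = €5520

Pre-subsidy: 734 - 5.5P = -76 + 2P gives P* = 108, x* = 140.
With the subsidy, sellers receive Ps = Pb + 30 for each unit, where Pb is the price buyers pay.
Supply in terms of Pb becomes xs = -76 + 2(Pb + 30) = -16 + 2Pb. Setting this equal to demand: 734 - 5.5Pb = -16 + 2Pb, so Pb = 100.
Sellers receive Ps = 100 + 30 = 130; x' = 734 − 5.5·100 = 184.
Government outlay = subsidy × quantity = 30 × 184 = 5520.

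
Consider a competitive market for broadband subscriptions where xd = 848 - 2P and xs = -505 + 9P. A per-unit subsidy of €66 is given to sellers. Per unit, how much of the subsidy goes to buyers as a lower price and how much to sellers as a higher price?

Pre-subsidy: 848 - 2P = -505 + 9P gives P* = 123, x* = 602.
With the subsidy, sellers receive Ps = Pb + 66 for each unit, where Pb is the price buyers pay.
Supply in terms of Pb becomes xs = -505 + 9(Pb + 66) = 89 + 9Pb. Setting this equal to demand: 848 - 2Pb = 89 + 9Pb, so Pb = 69.
Sellers receive Ps = 69 + 66 = 135; x' = 848 − 2·69 = 710.
Buyers' price falls by P* − Pb = 123 − 69 = 54; sellers' price rises by Ps − P* = 135 − 123 = 12.

Buyers gain €54 per unit; sellers gain €12 per unit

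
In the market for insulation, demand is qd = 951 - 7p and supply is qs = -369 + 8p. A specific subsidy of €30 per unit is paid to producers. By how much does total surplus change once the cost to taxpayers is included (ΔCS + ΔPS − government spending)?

Pre-subsidy: 951 - 7p = -369 + 8p gives p* = 88, q* = 335.
With the subsidy, sellers receive ps = pb + 30 for each unit, where pb is the price buyers pay.
Supply in terms of pb becomes qs = -369 + 8(pb + 30) = -129 + 8pb. Setting this equal to demand: 951 - 7pb = -129 + 8pb, so pb = 72.
Sellers receive ps = 72 + 30 = 102; q' = 951 − 7·72 = 447.
ΔCS = ½(335 + 447)(88 − 72) = 6256; ΔPS = ½(335 + 447)(102 − 88) = 5474.
Government spending = 30 × 447 = 13410.
Net change = 6256 + 5474 − 13410 = -1680. The loss equals the DWL triangle ½·30·112.

Net change in total surplus = -€1680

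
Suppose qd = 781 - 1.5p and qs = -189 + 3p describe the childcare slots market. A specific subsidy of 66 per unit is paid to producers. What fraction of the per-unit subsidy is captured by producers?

Producer share = 1/3

Pre-subsidy: 781 - 1.5p = -189 + 3p gives p* = 1940/9, q* = 1373/3.
With the subsidy, sellers receive ps = pb + 66 for each unit, where pb is the price buyers pay.
Supply in terms of pb becomes qs = -189 + 3(pb + 66) = 9 + 3pb. Setting this equal to demand: 781 - 1.5pb = 9 + 3pb, so pb = 1544/9.
Sellers receive ps = 1544/9 + 66 = 2138/9; q' = 781 − 1.5·(1544/9) = 1571/3.
Buyers' price falls by p* − pb = 1940/9 − 1544/9 = 44; sellers' price rises by ps − p* = 2138/9 − 1940/9 = 22.
So producers capture 22/66 = 1/3 of each unit of subsidy.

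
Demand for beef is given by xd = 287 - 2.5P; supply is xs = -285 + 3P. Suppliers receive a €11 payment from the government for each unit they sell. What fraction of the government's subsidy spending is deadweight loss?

DWL / government spending = 5/28

Pre-subsidy: 287 - 2.5P = -285 + 3P gives P* = 104, x* = 27.
With the subsidy, sellers receive Ps = Pb + 11 for each unit, where Pb is the price buyers pay.
Supply in terms of Pb becomes xs = -285 + 3(Pb + 11) = -252 + 3Pb. Setting this equal to demand: 287 - 2.5Pb = -252 + 3Pb, so Pb = 98.
Sellers receive Ps = 98 + 11 = 109; x' = 287 − 2.5·98 = 42.
ΔCS = ½(27 + 42)(104 − 98) = 207; ΔPS = ½(27 + 42)(109 − 104) = 172.5.
Government spending = 11 × 42 = 462.
DWL = ½ × 11 × (42 − 27) = 82.5; fraction = 82.5 / 462 = 5/28.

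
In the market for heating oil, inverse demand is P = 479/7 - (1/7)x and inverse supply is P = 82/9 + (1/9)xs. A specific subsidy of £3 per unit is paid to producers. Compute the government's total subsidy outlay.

Pre-subsidy: 479/7 - (1/7)x = 82/9 + (1/9)x gives x* = 233.5625 and P* = 35.0625.
With the subsidy, sellers receive Ps = Pb + 3 for each unit, where Pb is the price buyers pay.
On the curves, Pb = 479/7 - (1/7)x and Ps = 82/9 + (1/9)x; the wedge Ps − Pb = 3 gives 82/9 + (1/9)x − (479/7 - (1/7)x) = 3, so x' = 245.375.
Then Pb = 479/7 − (1/7)·245.375 = 33.375 and Ps = 82/9 + (1/9)·245.375 = 36.375.
Government outlay = subsidy × quantity = 3 × 245.375 = 736.125.

Government cost = £736.125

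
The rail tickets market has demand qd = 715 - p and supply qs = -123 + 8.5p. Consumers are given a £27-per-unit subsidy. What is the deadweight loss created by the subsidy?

Pre-subsidy: 715 - p = -123 + 8.5p gives p* = 1676/19, q* = 11909/19.
With the rebate, buyers effectively pay pb = ps − 27, where ps is the price sellers receive.
Demand in terms of ps becomes qd = 715 − 1(ps − 27) = 742 - ps. Setting this equal to supply: 742 - ps = -123 + 8.5ps, so ps = 1730/19.
Buyers pay pb = 1730/19 − 27 = 1217/19; q' = -123 + 8.5·(1730/19) = 12368/19.
The subsidy expands output by 12368/19 − 11909/19 = 459/19 past the efficient level; on those units the gap between marginal cost and willingness to pay runs from 0 up to 27.
DWL = ½ × 27 × 459/19 = 12393/38.

Deadweight loss = 12393/38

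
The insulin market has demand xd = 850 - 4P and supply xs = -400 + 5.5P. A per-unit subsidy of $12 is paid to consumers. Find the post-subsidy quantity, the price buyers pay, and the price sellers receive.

Pre-subsidy: 850 - 4P = -400 + 5.5P gives P* = 2500/19, x* = 6150/19.
With the rebate, buyers effectively pay Pb = Ps − 12, where Ps is the price sellers receive.
Demand in terms of Ps becomes xd = 850 − 4(Ps − 12) = 898 - 4Ps. Setting this equal to supply: 898 - 4Ps = -400 + 5.5Ps, so Ps = 2596/19.
Buyers pay Pb = 2596/19 − 12 = 2368/19; x' = -400 + 5.5·(2596/19) = 6678/19.

x' = 6678/19; buyers pay 2368/19; sellers receive 2596/19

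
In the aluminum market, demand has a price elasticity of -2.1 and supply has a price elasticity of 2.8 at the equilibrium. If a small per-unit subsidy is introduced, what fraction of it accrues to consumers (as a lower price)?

Consumer share = 4/7

For a small subsidy around the equilibrium, the benefit split depends on the relative slopes, which at a point are proportional to the elasticities.
Buyer share = εs/(εs + |εd|) = 2.8/(2.8 + 2.1) = 4/7; seller share = |εd|/(εs + |εd|) = 3/7.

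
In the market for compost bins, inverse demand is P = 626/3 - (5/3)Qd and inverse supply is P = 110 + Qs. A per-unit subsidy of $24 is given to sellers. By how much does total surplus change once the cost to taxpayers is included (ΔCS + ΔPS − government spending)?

Net change in total surplus = -$108

Pre-subsidy: 626/3 - (5/3)Q = 110 + Q gives Q* = 37 and P* = 147.
With the subsidy, sellers receive Ps = Pb + 24 for each unit, where Pb is the price buyers pay.
On the curves, Pb = 626/3 - (5/3)Q and Ps = 110 + Q; the wedge Ps − Pb = 24 gives 110 + Q − (626/3 - (5/3)Q) = 24, so Q' = 46.
Then Pb = 626/3 − (5/3)·46 = 132 and Ps = 110 + 1·46 = 156.
ΔCS = ½(37 + 46)(147 − 132) = 622.5; ΔPS = ½(37 + 46)(156 − 147) = 373.5.
Government spending = 24 × 46 = 1104.
Net change = 622.5 + 373.5 − 1104 = -108. The loss equals the DWL triangle ½·24·9.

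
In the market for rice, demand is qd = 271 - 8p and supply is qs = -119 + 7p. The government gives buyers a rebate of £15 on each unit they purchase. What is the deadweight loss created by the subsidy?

Pre-subsidy: 271 - 8p = -119 + 7p gives p* = 26, q* = 63.
With the rebate, buyers effectively pay pb = ps − 15, where ps is the price sellers receive.
Demand in terms of ps becomes qd = 271 − 8(ps − 15) = 391 - 8ps. Setting this equal to supply: 391 - 8ps = -119 + 7ps, so ps = 34.
Buyers pay pb = 34 − 15 = 19; q' = -119 + 7·34 = 119.
The subsidy expands output by 119 − 63 = 56 past the efficient level; on those units the gap between marginal cost and willingness to pay runs from 0 up to 15.
DWL = ½ × 15 × 56 = 420.

Deadweight loss = £420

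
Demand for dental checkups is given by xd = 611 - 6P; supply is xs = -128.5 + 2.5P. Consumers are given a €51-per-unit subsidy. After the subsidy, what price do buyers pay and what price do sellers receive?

Pre-subsidy: 611 - 6P = -128.5 + 2.5P gives P* = 87, x* = 89.
With the rebate, buyers effectively pay Pb = Ps − 51, where Ps is the price sellers receive.
Demand in terms of Ps becomes xd = 611 − 6(Ps − 51) = 917 - 6Ps. Setting this equal to supply: 917 - 6Ps = -128.5 + 2.5Ps, so Ps = 123.
Buyers pay Pb = 123 − 51 = 72; x' = -128.5 + 2.5·123 = 179.

Buyers pay €72; sellers receive €123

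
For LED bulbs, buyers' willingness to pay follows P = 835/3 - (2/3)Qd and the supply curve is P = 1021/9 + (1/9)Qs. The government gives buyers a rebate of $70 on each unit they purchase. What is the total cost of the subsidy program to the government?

Government cost = $21140

Pre-subsidy: 835/3 - (2/3)Q = 1021/9 + (1/9)Q gives Q* = 212 and P* = 137.
With the rebate, buyers effectively pay Pb = Ps − 70, where Ps is the price sellers receive.
On the curves, Pb = 835/3 - (2/3)Q and Ps = 1021/9 + (1/9)Q; the wedge Ps − Pb = 70 gives 1021/9 + (1/9)Q − (835/3 - (2/3)Q) = 70, so Q' = 302.
Then Pb = 835/3 − (2/3)·302 = 77 and Ps = 1021/9 + (1/9)·302 = 147.
Government outlay = subsidy × quantity = 70 × 302 = 21140.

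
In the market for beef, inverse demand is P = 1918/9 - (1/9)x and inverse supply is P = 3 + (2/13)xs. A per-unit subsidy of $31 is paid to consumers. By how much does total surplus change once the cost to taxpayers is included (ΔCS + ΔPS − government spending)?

Pre-subsidy: 1918/9 - (1/9)x = 3 + (2/13)x gives x* = 793 and P* = 125.
With the rebate, buyers effectively pay Pb = Ps − 31, where Ps is the price sellers receive.
On the curves, Pb = 1918/9 - (1/9)x and Ps = 3 + (2/13)x; the wedge Ps − Pb = 31 gives 3 + (2/13)x − (1918/9 - (1/9)x) = 31, so x' = 910.
Then Pb = 1918/9 − (1/9)·910 = 112 and Ps = 3 + (2/13)·910 = 143.
ΔCS = ½(793 + 910)(125 − 112) = 11069.5; ΔPS = ½(793 + 910)(143 − 125) = 15327.
Government spending = 31 × 910 = 28210.
Net change = 11069.5 + 15327 − 28210 = -1813.5. The loss equals the DWL triangle ½·31·117.

Net change in total surplus = -$1813.5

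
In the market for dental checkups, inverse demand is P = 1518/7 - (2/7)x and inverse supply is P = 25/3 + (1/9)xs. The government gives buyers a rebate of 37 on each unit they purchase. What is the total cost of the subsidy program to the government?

Pre-subsidy: 1518/7 - (2/7)x = 25/3 + (1/9)x gives x* = 525.48 and P* = 66.72.
With the rebate, buyers effectively pay Pb = Ps − 37, where Ps is the price sellers receive.
On the curves, Pb = 1518/7 - (2/7)x and Ps = 25/3 + (1/9)x; the wedge Ps − Pb = 37 gives 25/3 + (1/9)x − (1518/7 - (2/7)x) = 37, so x' = 618.72.
Then Pb = 1518/7 − (2/7)·618.72 = 40.08 and Ps = 25/3 + (1/9)·618.72 = 77.08.
Government outlay = subsidy × quantity = 37 × 618.72 = 22892.64.

Government cost = 22892.64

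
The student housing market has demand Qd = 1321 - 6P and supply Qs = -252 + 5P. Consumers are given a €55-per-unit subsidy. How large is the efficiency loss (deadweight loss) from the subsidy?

Pre-subsidy: 1321 - 6P = -252 + 5P gives P* = 143, Q* = 463.
With the rebate, buyers effectively pay Pb = Ps − 55, where Ps is the price sellers receive.
Demand in terms of Ps becomes Qd = 1321 − 6(Ps − 55) = 1651 - 6Ps. Setting this equal to supply: 1651 - 6Ps = -252 + 5Ps, so Ps = 173.
Buyers pay Pb = 173 − 55 = 118; Q' = -252 + 5·173 = 613.
The subsidy expands output by 613 − 463 = 150 past the efficient level; on those units the gap between marginal cost and willingness to pay runs from 0 up to 55.
DWL = ½ × 55 × 150 = 4125.

Deadweight loss = €4125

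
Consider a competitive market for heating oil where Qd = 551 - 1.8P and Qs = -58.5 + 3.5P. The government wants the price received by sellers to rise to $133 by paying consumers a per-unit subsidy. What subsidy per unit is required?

Required subsidy s = $53 per unit

At a seller price of 133, quantity supplied is -58.5 + 3.5·133 = 407.
Buyers absorb 407 only when they pay Pb with 551 − 1.8·Pb = 407, i.e. Pb = 80.
s = Ps − Pb = 133 − 80 = 53.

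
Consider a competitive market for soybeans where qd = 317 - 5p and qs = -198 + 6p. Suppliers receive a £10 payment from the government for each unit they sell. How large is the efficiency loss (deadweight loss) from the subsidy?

Pre-subsidy: 317 - 5p = -198 + 6p gives p* = 515/11, q* = 912/11.
With the subsidy, sellers receive ps = pb + 10 for each unit, where pb is the price buyers pay.
Supply in terms of pb becomes qs = -198 + 6(pb + 10) = -138 + 6pb. Setting this equal to demand: 317 - 5pb = -138 + 6pb, so pb = 455/11.
Sellers receive ps = 455/11 + 10 = 565/11; q' = 317 − 5·(455/11) = 1212/11.
The subsidy expands output by 1212/11 − 912/11 = 300/11 past the efficient level; on those units the gap between marginal cost and willingness to pay runs from 0 up to 10.
DWL = ½ × 10 × 300/11 = 1500/11.

Deadweight loss = 1500/11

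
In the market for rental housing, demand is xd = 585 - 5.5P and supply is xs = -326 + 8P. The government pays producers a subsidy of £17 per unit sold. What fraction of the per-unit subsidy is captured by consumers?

Consumer share = 16/27

Pre-subsidy: 585 - 5.5P = -326 + 8P gives P* = 1822/27, x* = 5774/27.
With the subsidy, sellers receive Ps = Pb + 17 for each unit, where Pb is the price buyers pay.
Supply in terms of Pb becomes xs = -326 + 8(Pb + 17) = -190 + 8Pb. Setting this equal to demand: 585 - 5.5Pb = -190 + 8Pb, so Pb = 1550/27.
Sellers receive Ps = 1550/27 + 17 = 2009/27; x' = 585 − 5.5·(1550/27) = 7270/27.
Buyers' price falls by P* − Pb = 1822/27 − 1550/27 = 272/27; sellers' price rises by Ps − P* = 2009/27 − 1822/27 = 187/27.
So consumers capture (272/27)/17 = 16/27 of each unit of subsidy.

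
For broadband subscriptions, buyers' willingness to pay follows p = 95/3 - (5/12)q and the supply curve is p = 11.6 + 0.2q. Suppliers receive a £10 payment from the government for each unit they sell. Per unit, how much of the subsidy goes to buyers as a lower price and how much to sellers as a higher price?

Buyers gain 250/37 per unit; sellers gain 120/37 per unit

Pre-subsidy: 95/3 - (5/12)q = 11.6 + 0.2q gives q* = 1204/37 and p* = 670/37.
With the subsidy, sellers receive ps = pb + 10 for each unit, where pb is the price buyers pay.
On the curves, pb = 95/3 - (5/12)q and ps = 11.6 + 0.2q; the wedge ps − pb = 10 gives 11.6 + 0.2q − (95/3 - (5/12)q) = 10, so q' = 1804/37.
Then pb = 95/3 − (5/12)·(1804/37) = 420/37 and ps = 11.6 + 0.2·(1804/37) = 790/37.
Buyers' price falls by p* − pb = 670/37 − 420/37 = 250/37; sellers' price rises by ps − p* = 790/37 − 670/37 = 120/37.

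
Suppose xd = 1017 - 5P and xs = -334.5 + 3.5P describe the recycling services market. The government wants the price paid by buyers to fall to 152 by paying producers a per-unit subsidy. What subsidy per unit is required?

At a buyer price of 152, quantity demanded is 1017 − 5·152 = 257.
Sellers supply 257 only when they receive Ps with -334.5 + 3.5·Ps = 257, i.e. Ps = 169.
s = Ps − Pb = 169 − 152 = 17.

Required subsidy s = 17 per unit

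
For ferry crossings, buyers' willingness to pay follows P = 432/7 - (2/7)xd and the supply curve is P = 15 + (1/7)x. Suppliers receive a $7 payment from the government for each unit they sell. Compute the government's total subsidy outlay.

Government cost = 2632/3

Pre-subsidy: 432/7 - (2/7)x = 15 + (1/7)x gives x* = 109 and P* = 214/7.
With the subsidy, sellers receive Ps = Pb + 7 for each unit, where Pb is the price buyers pay.
On the curves, Pb = 432/7 - (2/7)x and Ps = 15 + (1/7)x; the wedge Ps − Pb = 7 gives 15 + (1/7)x − (432/7 - (2/7)x) = 7, so x' = 376/3.
Then Pb = 432/7 − (2/7)·(376/3) = 544/21 and Ps = 15 + (1/7)·(376/3) = 691/21.
Government outlay = subsidy × quantity = 7 × 376/3 = 2632/3.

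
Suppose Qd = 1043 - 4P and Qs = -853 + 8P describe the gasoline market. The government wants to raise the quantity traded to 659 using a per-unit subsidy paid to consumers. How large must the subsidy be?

At Q = 659, invert demand for the buyer price: Pb = (1043 − 659)/4 = 96; invert supply for the seller price: Ps = (659 − (-853))/8 = 189.
The subsidy must fill the gap: s = Ps − Pb = 189 − 96 = 93.

Required subsidy s = 93 per unit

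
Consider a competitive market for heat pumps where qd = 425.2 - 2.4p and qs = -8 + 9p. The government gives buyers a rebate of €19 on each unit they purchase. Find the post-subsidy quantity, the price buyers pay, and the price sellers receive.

q' = 370; buyers pay €23; sellers receive €42

Pre-subsidy: 425.2 - 2.4p = -8 + 9p gives p* = 38, q* = 334.
With the rebate, buyers effectively pay pb = ps − 19, where ps is the price sellers receive.
Demand in terms of ps becomes qd = 425.2 − 2.4(ps − 19) = 470.8 - 2.4ps. Setting this equal to supply: 470.8 - 2.4ps = -8 + 9ps, so ps = 42.
Buyers pay pb = 42 − 19 = 23; q' = -8 + 9·42 = 370.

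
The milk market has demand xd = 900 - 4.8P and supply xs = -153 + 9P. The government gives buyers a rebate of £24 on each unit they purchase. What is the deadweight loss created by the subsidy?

Deadweight loss = 20736/23

Pre-subsidy: 900 - 4.8P = -153 + 9P gives P* = 1755/23, x* = 12276/23.
With the rebate, buyers effectively pay Pb = Ps − 24, where Ps is the price sellers receive.
Demand in terms of Ps becomes xd = 900 − 4.8(Ps − 24) = 1015.2 - 4.8Ps. Setting this equal to supply: 1015.2 - 4.8Ps = -153 + 9Ps, so Ps = 1947/23.
Buyers pay Pb = 1947/23 − 24 = 1395/23; x' = -153 + 9·(1947/23) = 14004/23.
The subsidy expands output by 14004/23 − 12276/23 = 1728/23 past the efficient level; on those units the gap between marginal cost and willingness to pay runs from 0 up to 24.
DWL = ½ × 24 × 1728/23 = 20736/23.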